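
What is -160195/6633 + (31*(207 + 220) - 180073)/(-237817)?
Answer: -36990471127/1577440161 ≈ -23.450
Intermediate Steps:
-160195/6633 + (31*(207 + 220) - 180073)/(-237817) = -160195*1/6633 + (31*427 - 180073)*(-1/237817) = -160195/6633 + (13237 - 180073)*(-1/237817) = -160195/6633 - 166836*(-1/237817) = -160195/6633 + 166836/237817 = -36990471127/1577440161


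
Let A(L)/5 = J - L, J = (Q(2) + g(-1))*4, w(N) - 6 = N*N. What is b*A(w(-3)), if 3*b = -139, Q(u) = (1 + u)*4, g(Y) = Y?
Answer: -20155/3 ≈ -6718.3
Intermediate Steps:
w(N) = 6 + N² (w(N) = 6 + N*N = 6 + N²)
Q(u) = 4 + 4*u
b = -139/3 (b = (⅓)*(-139) = -139/3 ≈ -46.333)
J = 44 (J = ((4 + 4*2) - 1)*4 = ((4 + 8) - 1)*4 = (12 - 1)*4 = 11*4 = 44)
A(L) = 220 - 5*L (A(L) = 5*(44 - L) = 220 - 5*L)
b*A(w(-3)) = -139*(220 - 5*(6 + (-3)²))/3 = -139*(220 - 5*(6 + 9))/3 = -139*(220 - 5*15)/3 = -139*(220 - 75)/3 = -139/3*145 = -20155/3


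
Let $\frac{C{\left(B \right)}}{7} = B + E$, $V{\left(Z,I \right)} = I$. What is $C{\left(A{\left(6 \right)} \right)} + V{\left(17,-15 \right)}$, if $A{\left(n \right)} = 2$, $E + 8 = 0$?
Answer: $-57$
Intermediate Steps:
$E = -8$ ($E = -8 + 0 = -8$)
$C{\left(B \right)} = -56 + 7 B$ ($C{\left(B \right)} = 7 \left(B - 8\right) = 7 \left(-8 + B\right) = -56 + 7 B$)
$C{\left(A{\left(6 \right)} \right)} + V{\left(17,-15 \right)} = \left(-56 + 7 \cdot 2\right) - 15 = \left(-56 + 14\right) - 15 = -42 - 15 = -57$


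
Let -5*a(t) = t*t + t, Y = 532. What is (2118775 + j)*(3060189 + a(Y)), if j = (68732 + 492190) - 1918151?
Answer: 11436432523394/5 ≈ 2.2873e+12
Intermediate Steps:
j = -1357229 (j = 560922 - 1918151 = -1357229)
a(t) = -t/5 - t**2/5 (a(t) = -(t*t + t)/5 = -(t**2 + t)/5 = -(t + t**2)/5 = -t/5 - t**2/5)
(2118775 + j)*(3060189 + a(Y)) = (2118775 - 1357229)*(3060189 - 1/5*532*(1 + 532)) = 761546*(3060189 - 1/5*532*533) = 761546*(3060189 - 283556/5) = 761546*(15017389/5) = 11436432523394/5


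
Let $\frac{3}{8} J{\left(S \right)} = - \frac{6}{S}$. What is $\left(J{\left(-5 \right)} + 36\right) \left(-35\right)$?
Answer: $-1372$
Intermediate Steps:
$J{\left(S \right)} = - \frac{16}{S}$ ($J{\left(S \right)} = \frac{8 \left(- \frac{6}{S}\right)}{3} = - \frac{16}{S}$)
$\left(J{\left(-5 \right)} + 36\right) \left(-35\right) = \left(- \frac{16}{-5} + 36\right) \left(-35\right) = \left(\left(-16\right) \left(- \frac{1}{5}\right) + 36\right) \left(-35\right) = \left(\frac{16}{5} + 36\right) \left(-35\right) = \frac{196}{5} \left(-35\right) = -1372$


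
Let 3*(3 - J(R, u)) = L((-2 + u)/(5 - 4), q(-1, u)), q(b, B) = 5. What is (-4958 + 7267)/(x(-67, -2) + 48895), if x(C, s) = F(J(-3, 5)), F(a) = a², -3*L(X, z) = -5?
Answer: 187029/3960979 ≈ 0.047218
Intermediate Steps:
L(X, z) = 5/3 (L(X, z) = -⅓*(-5) = 5/3)
J(R, u) = 22/9 (J(R, u) = 3 - ⅓*5/3 = 3 - 5/9 = 22/9)
x(C, s) = 484/81 (x(C, s) = (22/9)² = 484/81)
(-4958 + 7267)/(x(-67, -2) + 48895) = (-4958 + 7267)/(484/81 + 48895) = 2309/(3960979/81) = 2309*(81/3960979) = 187029/3960979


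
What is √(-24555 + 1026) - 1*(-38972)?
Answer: 38972 + I*√23529 ≈ 38972.0 + 153.39*I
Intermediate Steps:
√(-24555 + 1026) - 1*(-38972) = √(-23529) + 38972 = I*√23529 + 38972 = 38972 + I*√23529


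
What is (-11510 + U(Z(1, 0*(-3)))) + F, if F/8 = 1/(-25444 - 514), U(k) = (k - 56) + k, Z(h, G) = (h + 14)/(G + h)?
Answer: -149725748/12979 ≈ -11536.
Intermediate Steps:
Z(h, G) = (14 + h)/(G + h)
U(k) = -56 + 2*k (U(k) = (-56 + k) + k = -56 + 2*k)
F = -4/12979 (F = 8/(-25444 - 514) = 8/(-25958) = 8*(-1/25958) = -4/12979 ≈ -0.00030819)
(-11510 + U(Z(1, 0*(-3)))) + F = (-11510 + (-56 + 2*((14 + 1)/(0*(-3) + 1)))) - 4/12979 = (-11510 + (-56 + 2*(15/(0 + 1)))) - 4/12979 = (-11510 + (-56 + 2*(15/1))) - 4/12979 = (-11510 + (-56 + 2*(1*15))) - 4/12979 = (-11510 + (-56 + 2*15)) - 4/12979 = (-11510 + (-56 + 30)) - 4/12979 = (-11510 - 26) - 4/12979 = -11536 - 4/12979 = -149725748/12979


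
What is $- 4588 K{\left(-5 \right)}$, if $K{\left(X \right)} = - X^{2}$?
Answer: $114700$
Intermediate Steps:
$- 4588 K{\left(-5 \right)} = - 4588 \left(- \left(-5\right)^{2}\right) = - 4588 \left(\left(-1\right) 25\right) = \left(-4588\right) \left(-25\right) = 114700$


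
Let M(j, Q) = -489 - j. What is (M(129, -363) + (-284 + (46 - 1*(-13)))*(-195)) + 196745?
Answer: 240002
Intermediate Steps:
(M(129, -363) + (-284 + (46 - 1*(-13)))*(-195)) + 196745 = ((-489 - 1*129) + (-284 + (46 - 1*(-13)))*(-195)) + 196745 = ((-489 - 129) + (-284 + (46 + 13))*(-195)) + 196745 = (-618 + (-284 + 59)*(-195)) + 196745 = (-618 - 225*(-195)) + 196745 = (-618 + 43875) + 196745 = 43257 + 196745 = 240002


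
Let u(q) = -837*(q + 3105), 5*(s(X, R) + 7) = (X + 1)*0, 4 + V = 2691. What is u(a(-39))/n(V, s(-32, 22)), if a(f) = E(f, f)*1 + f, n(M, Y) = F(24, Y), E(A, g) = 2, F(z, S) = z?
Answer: -213993/2 ≈ -1.0700e+5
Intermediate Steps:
V = 2687 (V = -4 + 2691 = 2687)
s(X, R) = -7 (s(X, R) = -7 + ((X + 1)*0)/5 = -7 + ((1 + X)*0)/5 = -7 + (⅕)*0 = -7 + 0 = -7)
n(M, Y) = 24
a(f) = 2 + f (a(f) = 2*1 + f = 2 + f)
u(q) = -2598885 - 837*q (u(q) = -837*(3105 + q) = -2598885 - 837*q)
u(a(-39))/n(V, s(-32, 22)) = (-2598885 - 837*(2 - 39))/24 = (-2598885 - 837*(-37))*(1/24) = (-2598885 + 30969)*(1/24) = -2567916*1/24 = -213993/2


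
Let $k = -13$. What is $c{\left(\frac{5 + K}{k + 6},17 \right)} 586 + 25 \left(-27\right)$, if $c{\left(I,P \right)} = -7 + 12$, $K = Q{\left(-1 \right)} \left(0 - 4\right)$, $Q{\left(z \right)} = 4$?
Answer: $2255$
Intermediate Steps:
$K = -16$ ($K = 4 \left(0 - 4\right) = 4 \left(-4\right) = -16$)
$c{\left(I,P \right)} = 5$
$c{\left(\frac{5 + K}{k + 6},17 \right)} 586 + 25 \left(-27\right) = 5 \cdot 586 + 25 \left(-27\right) = 2930 - 675 = 2255$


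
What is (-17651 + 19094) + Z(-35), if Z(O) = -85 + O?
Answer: 1323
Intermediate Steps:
(-17651 + 19094) + Z(-35) = (-17651 + 19094) + (-85 - 35) = 1443 - 120 = 1323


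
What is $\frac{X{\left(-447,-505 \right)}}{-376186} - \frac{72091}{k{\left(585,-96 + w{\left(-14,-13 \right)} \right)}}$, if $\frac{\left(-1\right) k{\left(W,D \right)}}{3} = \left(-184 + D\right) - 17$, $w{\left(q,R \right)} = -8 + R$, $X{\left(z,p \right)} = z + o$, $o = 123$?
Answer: $- \frac{13559657915}{179440722} \approx -75.566$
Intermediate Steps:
$X{\left(z,p \right)} = 123 + z$ ($X{\left(z,p \right)} = z + 123 = 123 + z$)
$k{\left(W,D \right)} = 603 - 3 D$ ($k{\left(W,D \right)} = - 3 \left(\left(-184 + D\right) - 17\right) = - 3 \left(-201 + D\right) = 603 - 3 D$)
$\frac{X{\left(-447,-505 \right)}}{-376186} - \frac{72091}{k{\left(585,-96 + w{\left(-14,-13 \right)} \right)}} = \frac{123 - 447}{-376186} - \frac{72091}{603 - 3 \left(-96 - 21\right)} = \left(-324\right) \left(- \frac{1}{376186}\right) - \frac{72091}{603 - 3 \left(-96 - 21\right)} = \frac{162}{188093} - \frac{72091}{603 - -351} = \frac{162}{188093} - \frac{72091}{603 + 351} = \frac{162}{188093} - \frac{72091}{954} = - \frac{13559657915}{179440722}$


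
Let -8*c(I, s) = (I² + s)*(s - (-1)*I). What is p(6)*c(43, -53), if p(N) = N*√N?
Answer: 13470*√6 ≈ 32995.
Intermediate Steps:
p(N) = N^(3/2)
c(I, s) = -(I + s)*(s + I²)/8 (c(I, s) = -(I² + s)*(s - (-1)*I)/8 = -(s + I²)*(s + I)/8 = -(s + I²)*(I + s)/8 = -(I + s)*(s + I²)/8)
p(6)*c(43, -53) = 6^(3/2)*(-⅛*43³ - ⅛*(-53)² - ⅛*43*(-53) - ⅛*(-53)*43²) = (6*√6)*(-⅛*79507 - ⅛*2809 + 2279/8 - ⅛*(-53)*1849) = (6*√6)*(-79507/8 - 2809/8 + 2279/8 + 97997/8) = (6*√6)*2245 = 13470*√6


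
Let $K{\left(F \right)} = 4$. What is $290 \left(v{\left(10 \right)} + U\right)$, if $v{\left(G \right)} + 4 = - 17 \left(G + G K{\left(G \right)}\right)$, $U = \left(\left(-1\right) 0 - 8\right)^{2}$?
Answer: $-229100$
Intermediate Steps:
$U = 64$ ($U = \left(0 - 8\right)^{2} = \left(-8\right)^{2} = 64$)
$v{\left(G \right)} = -4 - 85 G$ ($v{\left(G \right)} = -4 - 17 \left(G + G 4\right) = -4 - 17 \left(G + 4 G\right) = -4 - 17 \cdot 5 G = -4 - 85 G$)
$290 \left(v{\left(10 \right)} + U\right) = 290 \left(\left(-4 - 850\right) + 64\right) = 290 \left(-854 + 64\right) = 290 \left(-790\right) = -229100$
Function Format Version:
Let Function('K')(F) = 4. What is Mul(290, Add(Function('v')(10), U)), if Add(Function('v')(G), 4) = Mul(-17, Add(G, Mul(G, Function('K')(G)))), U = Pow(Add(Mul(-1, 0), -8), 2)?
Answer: -229100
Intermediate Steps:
U = 64 (U = Pow(Add(0, -8), 2) = Pow(-8, 2) = 64)
Function('v')(G) = Add(-4, Mul(-85, G)) (Function('v')(G) = Add(-4, Mul(-17, Add(G, Mul(G, 4)))) = Add(-4, Mul(-17, Add(G, Mul(4, G)))) = Add(-4, Mul(-17, Mul(5, G))) = Add(-4, Mul(-85, G)))
Mul(290, Add(Function('v')(10), U)) = Mul(290, Add(Add(-4, Mul(-85, 10)), 64)) = Mul(290, Add(Add(-4, -850), 64)) = Mul(290, Add(-854, 64)) = Mul(290, -790) = -229100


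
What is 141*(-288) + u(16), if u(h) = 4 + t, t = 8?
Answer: -40596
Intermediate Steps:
u(h) = 12 (u(h) = 4 + 8 = 12)
141*(-288) + u(16) = 141*(-288) + 12 = -40608 + 12 = -40596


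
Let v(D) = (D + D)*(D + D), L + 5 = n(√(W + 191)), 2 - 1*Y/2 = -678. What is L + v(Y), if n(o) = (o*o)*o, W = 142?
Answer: 7398395 + 999*√37 ≈ 7.4045e+6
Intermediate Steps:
Y = 1360 (Y = 4 - 2*(-678) = 4 + 1356 = 1360)
n(o) = o³ (n(o) = o²*o = o³)
L = -5 + 999*√37 (L = -5 + (√(142 + 191))³ = -5 + (√333)³ = -5 + (3*√37)³ = -5 + 999*√37 ≈ 6071.7)
v(D) = 4*D² (v(D) = (2*D)*(2*D) = 4*D²)
L + v(Y) = (-5 + 999*√37) + 4*1360² = (-5 + 999*√37) + 4*1849600 = (-5 + 999*√37) + 7398400 = 7398395 + 999*√37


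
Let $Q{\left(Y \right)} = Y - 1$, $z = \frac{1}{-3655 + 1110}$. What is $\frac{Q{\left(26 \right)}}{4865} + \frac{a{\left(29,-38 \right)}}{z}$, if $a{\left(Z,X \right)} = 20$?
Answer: $- \frac{49525695}{973} \approx -50900.0$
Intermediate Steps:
$z = - \frac{1}{2545}$ ($z = \frac{1}{-2545} = - \frac{1}{2545} \approx -0.00039293$)
$Q{\left(Y \right)} = -1 + Y$ ($Q{\left(Y \right)} = Y - 1 = -1 + Y$)
$\frac{Q{\left(26 \right)}}{4865} + \frac{a{\left(29,-38 \right)}}{z} = \frac{-1 + 26}{4865} + \frac{20}{- \frac{1}{2545}} = 25 \cdot \frac{1}{4865} + 20 \left(-2545\right) = \frac{5}{973} - 50900 = - \frac{49525695}{973}$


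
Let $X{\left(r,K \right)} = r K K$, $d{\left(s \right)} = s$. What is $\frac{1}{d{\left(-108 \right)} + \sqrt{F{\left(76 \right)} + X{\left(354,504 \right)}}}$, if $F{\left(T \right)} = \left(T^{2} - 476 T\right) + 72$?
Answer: $\frac{27}{22469918} + \frac{\sqrt{22472834}}{44939836} \approx 0.00010669$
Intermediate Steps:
$F{\left(T \right)} = 72 + T^{2} - 476 T$
$X{\left(r,K \right)} = r K^{2}$ ($X{\left(r,K \right)} = K r K = r K^{2}$)
$\frac{1}{d{\left(-108 \right)} + \sqrt{F{\left(76 \right)} + X{\left(354,504 \right)}}} = \frac{1}{-108 + \sqrt{\left(72 + 76^{2} - 36176\right) + 354 \cdot 504^{2}}} = \frac{1}{-108 + \sqrt{\left(72 + 5776 - 36176\right) + 354 \cdot 254016}} = \frac{1}{-108 + \sqrt{-30328 + 89921664}} = \frac{1}{-108 + \sqrt{89891336}} = \frac{1}{-108 + 2 \sqrt{22472834}}$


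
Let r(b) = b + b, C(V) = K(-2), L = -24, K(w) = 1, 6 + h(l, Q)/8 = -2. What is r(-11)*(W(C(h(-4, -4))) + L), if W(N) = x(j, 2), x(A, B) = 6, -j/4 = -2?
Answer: 396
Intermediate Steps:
j = 8 (j = -4*(-2) = 8)
h(l, Q) = -64 (h(l, Q) = -48 + 8*(-2) = -48 - 16 = -64)
C(V) = 1
W(N) = 6
r(b) = 2*b
r(-11)*(W(C(h(-4, -4))) + L) = (2*(-11))*(6 - 24) = -22*(-18) = 396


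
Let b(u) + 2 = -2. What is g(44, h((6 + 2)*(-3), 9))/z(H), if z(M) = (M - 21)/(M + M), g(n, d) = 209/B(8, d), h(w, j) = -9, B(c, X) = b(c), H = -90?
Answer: -3135/37 ≈ -84.730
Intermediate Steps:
b(u) = -4 (b(u) = -2 - 2 = -4)
B(c, X) = -4
g(n, d) = -209/4 (g(n, d) = 209/(-4) = 209*(-1/4) = -209/4)
z(M) = (-21 + M)/(2*M) (z(M) = (-21 + M)/((2*M)) = (-21 + M)*(1/(2*M)) = (-21 + M)/(2*M))
g(44, h((6 + 2)*(-3), 9))/z(H) = -209*(-180/(-21 - 90))/4 = -209/(4*((1/2)*(-1/90)*(-111))) = -209/(4*37/60) = -209/4*60/37 = -3135/37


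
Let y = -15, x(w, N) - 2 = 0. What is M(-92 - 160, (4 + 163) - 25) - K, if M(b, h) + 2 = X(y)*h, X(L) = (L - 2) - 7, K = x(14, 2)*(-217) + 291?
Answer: -3267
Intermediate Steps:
x(w, N) = 2 (x(w, N) = 2 + 0 = 2)
K = -143 (K = 2*(-217) + 291 = -434 + 291 = -143)
X(L) = -9 + L (X(L) = (-2 + L) - 7 = -9 + L)
M(b, h) = -2 - 24*h (M(b, h) = -2 + (-9 - 15)*h = -2 - 24*h)
M(-92 - 160, (4 + 163) - 25) - K = (-2 - 24*((4 + 163) - 25)) - 1*(-143) = (-2 - 24*(167 - 25)) + 143 = (-2 - 24*142) + 143 = (-2 - 3408) + 143 = -3410 + 143 = -3267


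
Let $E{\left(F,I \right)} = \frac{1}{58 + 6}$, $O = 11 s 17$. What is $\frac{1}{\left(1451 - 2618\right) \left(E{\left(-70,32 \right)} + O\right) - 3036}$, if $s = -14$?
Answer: $\frac{64}{195337713} \approx 3.2764 \cdot 10^{-7}$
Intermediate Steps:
$O = -2618$ ($O = 11 \left(-14\right) 17 = \left(-154\right) 17 = -2618$)
$E{\left(F,I \right)} = \frac{1}{64}$
$\frac{1}{\left(1451 - 2618\right) \left(E{\left(-70,32 \right)} + O\right) - 3036} = \frac{1}{\left(1451 - 2618\right) \left(\frac{1}{64} - 2618\right) - 3036} = \frac{1}{\left(-1167\right) \left(- \frac{167551}{64}\right) - 3036} = \frac{1}{\frac{195532017}{64} - 3036} = \frac{1}{\frac{195337713}{64}} = \frac{64}{195337713}$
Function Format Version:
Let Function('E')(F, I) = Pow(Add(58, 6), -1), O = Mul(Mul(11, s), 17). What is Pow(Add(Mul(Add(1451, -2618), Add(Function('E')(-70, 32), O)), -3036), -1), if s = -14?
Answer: Rational(64, 195337713) ≈ 3.2764e-7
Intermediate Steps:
O = -2618 (O = Mul(Mul(11, -14), 17) = Mul(-154, 17) = -2618)
Function('E')(F, I) = Rational(1, 64) (Function('E')(F, I) = Pow(64, -1) = Rational(1, 64))
Pow(Add(Mul(Add(1451, -2618), Add(Function('E')(-70, 32), O)), -3036), -1) = Pow(Add(Mul(Add(1451, -2618), Add(Rational(1, 64), -2618)), -3036), -1) = Pow(Add(Mul(-1167, Rational(-167551, 64)), -3036), -1) = Pow(Add(Rational(195532017, 64), -3036), -1) = Pow(Rational(195337713, 64), -1) = Rational(64, 195337713)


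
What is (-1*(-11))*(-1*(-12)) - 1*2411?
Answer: -2279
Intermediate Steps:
(-1*(-11))*(-1*(-12)) - 1*2411 = 11*12 - 2411 = 132 - 2411 = -2279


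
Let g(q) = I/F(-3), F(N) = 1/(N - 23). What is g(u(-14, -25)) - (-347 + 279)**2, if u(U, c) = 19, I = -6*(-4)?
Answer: -5248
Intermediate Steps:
I = 24
F(N) = 1/(-23 + N)
g(q) = -624 (g(q) = 24/(1/(-23 - 3)) = 24/(1/(-26)) = 24/(-1/26) = 24*(-26) = -624)
g(u(-14, -25)) - (-347 + 279)**2 = -624 - (-347 + 279)**2 = -624 - 1*(-68)**2 = -624 - 1*4624 = -624 - 4624 = -5248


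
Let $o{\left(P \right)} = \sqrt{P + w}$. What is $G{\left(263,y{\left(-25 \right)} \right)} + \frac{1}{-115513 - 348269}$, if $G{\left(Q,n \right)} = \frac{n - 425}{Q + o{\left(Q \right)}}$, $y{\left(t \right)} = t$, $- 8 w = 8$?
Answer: $- \frac{18296222869}{10652608758} + \frac{150 \sqrt{262}}{22969} \approx -1.6118$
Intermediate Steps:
$w = -1$ ($w = \left(- \frac{1}{8}\right) 8 = -1$)
$o{\left(P \right)} = \sqrt{-1 + P}$ ($o{\left(P \right)} = \sqrt{P - 1} = \sqrt{-1 + P}$)
$G{\left(Q,n \right)} = \frac{-425 + n}{Q + \sqrt{-1 + Q}}$ ($G{\left(Q,n \right)} = \frac{n - 425}{Q + \sqrt{-1 + Q}} = \frac{-425 + n}{Q + \sqrt{-1 + Q}}$)
$G{\left(263,y{\left(-25 \right)} \right)} + \frac{1}{-115513 - 348269} = \frac{-425 - 25}{263 + \sqrt{-1 + 263}} + \frac{1}{-115513 - 348269} = \frac{1}{263 + \sqrt{262}} \left(-450\right) + \frac{1}{-463782} = - \frac{450}{263 + \sqrt{262}} - \frac{1}{463782} = - \frac{1}{463782} - \frac{450}{263 + \sqrt{262}}$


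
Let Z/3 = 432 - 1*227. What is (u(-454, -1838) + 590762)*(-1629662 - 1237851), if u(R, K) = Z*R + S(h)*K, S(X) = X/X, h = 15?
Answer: -888108921282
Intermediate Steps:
S(X) = 1
Z = 615 (Z = 3*(432 - 1*227) = 3*(432 - 227) = 3*205 = 615)
u(R, K) = K + 615*R (u(R, K) = 615*R + 1*K = 615*R + K = K + 615*R)
(u(-454, -1838) + 590762)*(-1629662 - 1237851) = ((-1838 + 615*(-454)) + 590762)*(-1629662 - 1237851) = ((-1838 - 279210) + 590762)*(-2867513) = (-281048 + 590762)*(-2867513) = 309714*(-2867513) = -888108921282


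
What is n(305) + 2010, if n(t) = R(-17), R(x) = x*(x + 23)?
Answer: 1908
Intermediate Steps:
R(x) = x*(23 + x)
n(t) = -102 (n(t) = -17*(23 - 17) = -17*6 = -102)
n(305) + 2010 = -102 + 2010 = 1908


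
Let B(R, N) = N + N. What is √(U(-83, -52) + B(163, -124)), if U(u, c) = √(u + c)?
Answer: √(-248 + 3*I*√15) ≈ 0.3688 + 15.752*I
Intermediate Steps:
B(R, N) = 2*N
U(u, c) = √(c + u)
√(U(-83, -52) + B(163, -124)) = √(√(-52 - 83) + 2*(-124)) = √(√(-135) - 248) = √(3*I*√15 - 248) = √(-248 + 3*I*√15)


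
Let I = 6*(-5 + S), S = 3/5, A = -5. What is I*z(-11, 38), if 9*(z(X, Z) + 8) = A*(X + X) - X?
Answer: -2156/15 ≈ -143.73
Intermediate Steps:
z(X, Z) = -8 - 11*X/9 (z(X, Z) = -8 + (-5*(X + X) - X)/9 = -8 + (-10*X - X)/9 = -8 + (-11*X)/9 = -8 - 11*X/9)
S = 3/5 (S = 3*(1/5) = 3/5 ≈ 0.60000)
I = -132/5 (I = 6*(-5 + 3/5) = 6*(-22/5) = -132/5 ≈ -26.400)
I*z(-11, 38) = -132*(-8 - 11/9*(-11))/5 = -132*(-8 + 121/9)/5 = -132/5*49/9 = -2156/15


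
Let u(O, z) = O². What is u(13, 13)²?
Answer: 28561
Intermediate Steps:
u(13, 13)² = (13²)² = 169² = 28561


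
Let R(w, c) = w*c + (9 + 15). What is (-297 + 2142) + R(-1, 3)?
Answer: 1866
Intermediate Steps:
R(w, c) = 24 + c*w (R(w, c) = c*w + 24 = 24 + c*w)
(-297 + 2142) + R(-1, 3) = (-297 + 2142) + (24 + 3*(-1)) = 1845 + (24 - 3) = 1845 + 21 = 1866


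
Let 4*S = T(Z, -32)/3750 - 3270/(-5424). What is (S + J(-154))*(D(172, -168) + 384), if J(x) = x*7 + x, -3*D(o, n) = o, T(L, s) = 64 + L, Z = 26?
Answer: -9094288329/22600 ≈ -4.0240e+5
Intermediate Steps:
D(o, n) = -o/3
J(x) = 8*x (J(x) = 7*x + x = 8*x)
S = 70837/452000 (S = ((64 + 26)/3750 - 3270/(-5424))/4 = (90*(1/3750) - 3270*(-1/5424))/4 = (3/125 + 545/904)/4 = (¼)*(70837/113000) = 70837/452000 ≈ 0.15672)
(S + J(-154))*(D(172, -168) + 384) = (70837/452000 + 8*(-154))*(-⅓*172 + 384) = (70837/452000 - 1232)*(-172/3 + 384) = -556793163/452000*980/3 = -9094288329/22600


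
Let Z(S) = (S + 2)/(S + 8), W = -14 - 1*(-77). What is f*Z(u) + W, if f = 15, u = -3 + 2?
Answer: 456/7 ≈ 65.143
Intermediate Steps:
W = 63 (W = -14 + 77 = 63)
u = -1
Z(S) = (2 + S)/(8 + S)
f*Z(u) + W = 15*((2 - 1)/(8 - 1)) + 63 = 15*(1/7) + 63 = 15/7 + 63 = 456/7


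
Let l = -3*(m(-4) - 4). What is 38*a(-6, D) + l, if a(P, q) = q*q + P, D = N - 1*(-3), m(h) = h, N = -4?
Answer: -166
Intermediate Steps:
D = -1 (D = -4 - 1*(-3) = -4 + 3 = -1)
l = 24 (l = -3*(-4 - 4) = -3*(-8) = 24)
a(P, q) = P + q² (a(P, q) = q² + P = P + q²)
38*a(-6, D) + l = 38*(-6 + (-1)²) + 24 = 38*(-6 + 1) + 24 = 38*(-5) + 24 = -190 + 24 = -166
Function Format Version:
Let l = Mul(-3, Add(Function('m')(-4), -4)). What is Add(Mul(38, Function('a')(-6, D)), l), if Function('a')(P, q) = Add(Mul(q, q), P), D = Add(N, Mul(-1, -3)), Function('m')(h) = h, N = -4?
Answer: -166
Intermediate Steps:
D = -1 (D = Add(-4, Mul(-1, -3)) = Add(-4, 3) = -1)
l = 24 (l = Mul(-3, Add(-4, -4)) = Mul(-3, -8) = 24)
Function('a')(P, q) = Add(P, Pow(q, 2)) (Function('a')(P, q) = Add(Pow(q, 2), P) = Add(P, Pow(q, 2)))
Add(Mul(38, Function('a')(-6, D)), l) = Add(Mul(38, Add(-6, Pow(-1, 2))), 24) = Add(Mul(38, Add(-6, 1)), 24) = Add(Mul(38, -5), 24) = Add(-190, 24) = -166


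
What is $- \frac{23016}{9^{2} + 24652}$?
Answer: $- \frac{23016}{24733} \approx -0.93058$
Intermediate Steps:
$- \frac{23016}{9^{2} + 24652} = - \frac{23016}{81 + 24652} = - \frac{23016}{24733}$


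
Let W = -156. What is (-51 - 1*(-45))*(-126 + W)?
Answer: 1692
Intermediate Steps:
(-51 - 1*(-45))*(-126 + W) = (-51 - 1*(-45))*(-126 - 156) = (-51 + 45)*(-282) = -6*(-282) = 1692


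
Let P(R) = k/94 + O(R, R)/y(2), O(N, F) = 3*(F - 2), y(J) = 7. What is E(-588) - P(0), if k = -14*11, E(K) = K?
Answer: -192631/329 ≈ -585.50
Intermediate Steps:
O(N, F) = -6 + 3*F (O(N, F) = 3*(-2 + F) = -6 + 3*F)
k = -154
P(R) = -821/329 + 3*R/7 (P(R) = -154/94 + (-6 + 3*R)/7 = -154*1/94 + (-6 + 3*R)*(⅐) = -77/47 + (-6/7 + 3*R/7) = -821/329 + 3*R/7)
E(-588) - P(0) = -588 - (-821/329 + (3/7)*0) = -588 - (-821/329 + 0) = -588 - 1*(-821/329) = -588 + 821/329 = -192631/329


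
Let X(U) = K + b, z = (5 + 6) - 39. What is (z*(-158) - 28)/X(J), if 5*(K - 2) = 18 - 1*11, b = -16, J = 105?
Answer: -3140/9 ≈ -348.89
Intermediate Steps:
z = -28 (z = 11 - 39 = -28)
K = 17/5 (K = 2 + (18 - 1*11)/5 = 2 + (18 - 11)/5 = 2 + (⅕)*7 = 2 + 7/5 = 17/5 ≈ 3.4000)
X(U) = -63/5 (X(U) = 17/5 - 16 = -63/5)
(z*(-158) - 28)/X(J) = (-28*(-158) - 28)/(-63/5) = (4424 - 28)*(-5/63) = 4396*(-5/63) = -3140/9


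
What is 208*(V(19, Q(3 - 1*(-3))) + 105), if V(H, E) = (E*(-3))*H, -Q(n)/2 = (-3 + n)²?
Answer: 235248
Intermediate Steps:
Q(n) = -2*(-3 + n)²
V(H, E) = -3*E*H (V(H, E) = (-3*E)*H = -3*E*H)
208*(V(19, Q(3 - 1*(-3))) + 105) = 208*(-3*(-2*(-3 + (3 - 1*(-3)))²)*19 + 105) = 208*(-3*(-2*(-3 + (3 + 3))²)*19 + 105) = 208*(-3*(-2*(-3 + 6)²)*19 + 105) = 208*(-3*(-2*3²)*19 + 105) = 208*(-3*(-2*9)*19 + 105) = 208*(-3*(-18)*19 + 105) = 208*(1026 + 105) = 208*1131 = 235248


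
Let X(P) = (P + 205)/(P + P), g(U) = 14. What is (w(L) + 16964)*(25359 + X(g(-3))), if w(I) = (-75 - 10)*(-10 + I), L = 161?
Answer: 2932708959/28 ≈ 1.0474e+8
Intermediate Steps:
w(I) = 850 - 85*I (w(I) = -85*(-10 + I) = 850 - 85*I)
X(P) = (205 + P)/(2*P) (X(P) = (205 + P)/((2*P)) = (205 + P)*(1/(2*P)) = (205 + P)/(2*P))
(w(L) + 16964)*(25359 + X(g(-3))) = ((850 - 85*161) + 16964)*(25359 + (½)*(205 + 14)/14) = ((850 - 13685) + 16964)*(25359 + (½)*(1/14)*219) = (-12835 + 16964)*(25359 + 219/28) = 4129*(710271/28) = 2932708959/28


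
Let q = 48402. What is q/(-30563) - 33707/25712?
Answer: -2274699265/785835856 ≈ -2.8946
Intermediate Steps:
q/(-30563) - 33707/25712 = 48402/(-30563) - 33707/25712 = 48402*(-1/30563) - 33707*1/25712 = -48402/30563 - 33707/25712 = -2274699265/785835856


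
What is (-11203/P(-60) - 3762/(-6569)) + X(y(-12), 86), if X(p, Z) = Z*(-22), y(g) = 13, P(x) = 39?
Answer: -558159161/256191 ≈ -2178.7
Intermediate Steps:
X(p, Z) = -22*Z
(-11203/P(-60) - 3762/(-6569)) + X(y(-12), 86) = (-11203/39 - 3762/(-6569)) - 22*86 = (-11203*1/39 - 3762*(-1/6569)) - 1892 = (-11203/39 + 3762/6569) - 1892 = -73445789/256191 - 1892 = -558159161/256191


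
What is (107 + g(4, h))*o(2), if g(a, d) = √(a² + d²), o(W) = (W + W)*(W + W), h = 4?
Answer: 1712 + 64*√2 ≈ 1802.5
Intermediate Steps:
o(W) = 4*W² (o(W) = (2*W)*(2*W) = 4*W²)
(107 + g(4, h))*o(2) = (107 + √(4² + 4²))*(4*2²) = (107 + √(16 + 16))*(4*4) = (107 + √32)*16 = (107 + 4*√2)*16 = 1712 + 64*√2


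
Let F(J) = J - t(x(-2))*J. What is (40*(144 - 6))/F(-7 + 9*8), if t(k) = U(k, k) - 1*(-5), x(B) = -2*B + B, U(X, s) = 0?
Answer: -276/13 ≈ -21.231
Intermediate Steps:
x(B) = -B
t(k) = 5 (t(k) = 0 - 1*(-5) = 0 + 5 = 5)
F(J) = -4*J (F(J) = J - 5*J = -4*J)
(40*(144 - 6))/F(-7 + 9*8) = (40*(144 - 6))/((-4*(-7 + 9*8))) = (40*138)/((-4*(-7 + 72))) = 5520/((-4*65)) = 5520/(-260) = 5520*(-1/260) = -276/13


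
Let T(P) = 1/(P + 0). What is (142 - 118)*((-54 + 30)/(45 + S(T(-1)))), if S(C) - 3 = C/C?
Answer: -576/49 ≈ -11.755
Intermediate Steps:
T(P) = 1/P
S(C) = 4 (S(C) = 3 + C/C = 3 + 1 = 4)
(142 - 118)*((-54 + 30)/(45 + S(T(-1)))) = (142 - 118)*((-54 + 30)/(45 + 4)) = 24*(-24/49) = -576/49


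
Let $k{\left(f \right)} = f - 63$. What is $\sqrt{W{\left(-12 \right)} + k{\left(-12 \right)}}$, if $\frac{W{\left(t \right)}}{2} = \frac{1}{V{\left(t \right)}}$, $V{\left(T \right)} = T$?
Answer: $\frac{i \sqrt{2706}}{6} \approx 8.6699 i$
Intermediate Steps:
$k{\left(f \right)} = -63 + f$
$W{\left(t \right)} = \frac{2}{t}$
$\sqrt{W{\left(-12 \right)} + k{\left(-12 \right)}} = \sqrt{\frac{2}{-12} - 75} = \sqrt{2 \left(- \frac{1}{12}\right) - 75} = \sqrt{- \frac{1}{6} - 75} = \sqrt{- \frac{451}{6}} = \frac{i \sqrt{2706}}{6}$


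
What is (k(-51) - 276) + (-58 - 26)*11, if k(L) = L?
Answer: -1251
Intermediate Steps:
(k(-51) - 276) + (-58 - 26)*11 = (-51 - 276) + (-58 - 26)*11 = -327 - 84*11 = -327 - 924 = -1251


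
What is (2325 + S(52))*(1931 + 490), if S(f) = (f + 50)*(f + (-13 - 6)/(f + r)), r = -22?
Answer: 91567062/5 ≈ 1.8313e+7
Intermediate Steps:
S(f) = (50 + f)*(f - 19/(-22 + f)) (S(f) = (f + 50)*(f + (-13 - 6)/(f - 22)) = (50 + f)*(f - 19/(-22 + f)))
(2325 + S(52))*(1931 + 490) = (2325 + (-950 + 52³ - 1119*52 + 28*52²)/(-22 + 52))*(1931 + 490) = (2325 + (-950 + 140608 - 58188 + 28*2704)/30)*2421 = (2325 + (-950 + 140608 - 58188 + 75712)/30)*2421 = (2325 + (1/30)*157182)*2421 = (2325 + 26197/5)*2421 = (37822/5)*2421 = 91567062/5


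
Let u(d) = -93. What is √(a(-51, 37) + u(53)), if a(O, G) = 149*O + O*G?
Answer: I*√9579 ≈ 97.872*I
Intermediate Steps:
a(O, G) = 149*O + G*O
√(a(-51, 37) + u(53)) = √(-51*(149 + 37) - 93) = √(-51*186 - 93) = √(-9486 - 93) = √(-9579) = I*√9579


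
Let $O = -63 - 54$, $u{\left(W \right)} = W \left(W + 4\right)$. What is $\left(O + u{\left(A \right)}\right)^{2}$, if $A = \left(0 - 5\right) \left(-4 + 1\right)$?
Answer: $28224$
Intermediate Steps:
$A = 15$ ($A = \left(-5\right) \left(-3\right) = 15$)
$u{\left(W \right)} = W \left(4 + W\right)$
$O = -117$
$\left(O + u{\left(A \right)}\right)^{2} = \left(-117 + 15 \left(4 + 15\right)\right)^{2} = \left(-117 + 15 \cdot 19\right)^{2} = \left(-117 + 285\right)^{2} = 168^{2} = 28224$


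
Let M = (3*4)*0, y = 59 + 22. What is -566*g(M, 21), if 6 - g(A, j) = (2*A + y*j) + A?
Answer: 959370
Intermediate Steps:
y = 81
M = 0 (M = 12*0 = 0)
g(A, j) = 6 - 81*j - 3*A (g(A, j) = 6 - ((2*A + 81*j) + A) = 6 - (3*A + 81*j) = 6 + (-81*j - 3*A) = 6 - 81*j - 3*A)
-566*g(M, 21) = -566*(6 - 81*21 - 3*0) = -566*(6 - 1701 + 0) = -566*(-1695) = 959370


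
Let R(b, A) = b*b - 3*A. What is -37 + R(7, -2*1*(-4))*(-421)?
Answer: -10562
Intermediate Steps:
R(b, A) = b**2 - 3*A
-37 + R(7, -2*1*(-4))*(-421) = -37 + (7**2 - 3*(-2*1)*(-4))*(-421) = -37 + (49 - (-6)*(-4))*(-421) = -37 + (49 - 3*8)*(-421) = -37 + (49 - 24)*(-421) = -37 + 25*(-421) = -37 - 10525 = -10562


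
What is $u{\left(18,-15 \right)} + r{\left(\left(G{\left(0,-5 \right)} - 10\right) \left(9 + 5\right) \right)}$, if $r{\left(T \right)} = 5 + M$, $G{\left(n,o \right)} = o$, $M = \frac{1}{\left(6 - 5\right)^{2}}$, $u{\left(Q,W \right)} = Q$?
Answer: $24$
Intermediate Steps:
$M = 1$ ($M = \frac{1}{1^{2}} = 1^{-1} = 1$)
$r{\left(T \right)} = 6$ ($r{\left(T \right)} = 5 + 1 = 6$)
$u{\left(18,-15 \right)} + r{\left(\left(G{\left(0,-5 \right)} - 10\right) \left(9 + 5\right) \right)} = 18 + 6 = 24$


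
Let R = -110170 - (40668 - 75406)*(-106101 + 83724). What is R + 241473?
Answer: -777200923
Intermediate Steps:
R = -777442396 (R = -110170 - (-34738)*(-22377) = -110170 - 1*777332226 = -110170 - 777332226 = -777442396)
R + 241473 = -777442396 + 241473 = -777200923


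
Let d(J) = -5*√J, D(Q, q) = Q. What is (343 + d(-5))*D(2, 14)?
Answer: 686 - 10*I*√5 ≈ 686.0 - 22.361*I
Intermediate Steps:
(343 + d(-5))*D(2, 14) = (343 - 5*I*√5)*2 = 686 - 10*I*√5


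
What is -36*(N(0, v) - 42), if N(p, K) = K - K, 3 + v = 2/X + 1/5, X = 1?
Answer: 1512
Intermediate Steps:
v = -⅘ (v = -3 + (2/1 + 1/5) = -3 + (2*1 + 1*(⅕)) = -3 + (2 + ⅕) = -3 + 11/5 = -⅘ ≈ -0.80000)
N(p, K) = 0
-36*(N(0, v) - 42) = -36*(0 - 42) = -36*(-42) = 1512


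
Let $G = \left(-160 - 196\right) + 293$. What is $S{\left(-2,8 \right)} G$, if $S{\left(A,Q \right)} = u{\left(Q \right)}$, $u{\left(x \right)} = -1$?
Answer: $63$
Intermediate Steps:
$S{\left(A,Q \right)} = -1$
$G = -63$ ($G = -356 + 293 = -63$)
$S{\left(-2,8 \right)} G = \left(-1\right) \left(-63\right) = 63$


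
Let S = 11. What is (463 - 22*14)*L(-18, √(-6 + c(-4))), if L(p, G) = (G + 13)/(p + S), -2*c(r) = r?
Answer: -2015/7 - 310*I/7 ≈ -287.86 - 44.286*I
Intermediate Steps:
c(r) = -r/2
L(p, G) = (13 + G)/(11 + p) (L(p, G) = (G + 13)/(p + 11) = (13 + G)/(11 + p))
(463 - 22*14)*L(-18, √(-6 + c(-4))) = (463 - 22*14)*((13 + √(-6 - ½*(-4)))/(11 - 18)) = (463 - 308)*((13 + √(-6 + 2))/(-7)) = 155*(-(13 + √(-4))/7) = 155*(-(13 + 2*I)/7) = 155*(-13/7 - 2*I/7) = -2015/7 - 310*I/7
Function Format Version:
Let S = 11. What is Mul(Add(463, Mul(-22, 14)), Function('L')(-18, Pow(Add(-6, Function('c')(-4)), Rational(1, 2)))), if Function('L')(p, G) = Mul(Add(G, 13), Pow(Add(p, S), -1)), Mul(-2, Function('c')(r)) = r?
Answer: Add(Rational(-2015, 7), Mul(Rational(-310, 7), I)) ≈ Add(-287.86, Mul(-44.286, I))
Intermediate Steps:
Function('c')(r) = Mul(Rational(-1, 2), r)
Function('L')(p, G) = Mul(Pow(Add(11, p), -1), Add(13, G)) (Function('L')(p, G) = Mul(Add(G, 13), Pow(Add(p, 11), -1)) = Mul(Add(13, G), Pow(Add(11, p), -1)) = Mul(Pow(Add(11, p), -1), Add(13, G)))
Mul(Add(463, Mul(-22, 14)), Function('L')(-18, Pow(Add(-6, Function('c')(-4)), Rational(1, 2)))) = Mul(Add(463, Mul(-22, 14)), Mul(Pow(Add(11, -18), -1), Add(13, Pow(Add(-6, Mul(Rational(-1, 2), -4)), Rational(1, 2))))) = Mul(Add(463, -308), Mul(Pow(-7, -1), Add(13, Pow(Add(-6, 2), Rational(1, 2))))) = Mul(155, Mul(Rational(-1, 7), Add(13, Pow(-4, Rational(1, 2))))) = Mul(155, Mul(Rational(-1, 7), Add(13, Mul(2, I)))) = Mul(155, Add(Rational(-13, 7), Mul(Rational(-2, 7), I))) = Add(Rational(-2015, 7), Mul(Rational(-310, 7), I))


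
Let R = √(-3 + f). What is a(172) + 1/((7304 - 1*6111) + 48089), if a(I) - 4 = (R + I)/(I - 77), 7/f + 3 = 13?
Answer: 27203759/4681790 + I*√230/950 ≈ 5.8105 + 0.015964*I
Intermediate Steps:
f = 7/10 (f = 7/(-3 + 13) = 7/10 ≈ 0.70000)
R = I*√230/10 (R = √(-3 + 7/10) = √(-23/10) = I*√230/10 ≈ 1.5166*I)
a(I) = 4 + (I + I*√230/10)/(-77 + I) (a(I) = 4 + (I*√230/10 + I)/(I - 77) = 4 + (I + I*√230/10)/(-77 + I))
a(172) + 1/((7304 - 1*6111) + 48089) = (-3080 + 50*172 + I*√230)/(10*(-77 + 172)) + 1/((7304 - 1*6111) + 48089) = (⅒)*(-3080 + 8600 + I*√230)/95 + 1/((7304 - 6111) + 48089) = (⅒)*(1/95)*(5520 + I*√230) + 1/(1193 + 48089) = (552/95 + I*√230/950) + 1/49282 = 27203759/4681790 + I*√230/950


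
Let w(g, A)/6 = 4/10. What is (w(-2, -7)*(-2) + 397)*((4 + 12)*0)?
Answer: 0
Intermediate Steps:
w(g, A) = 12/5 (w(g, A) = 6*(4/10) = 6*(4*(⅒)) = 6*(⅖) = 12/5)
(w(-2, -7)*(-2) + 397)*((4 + 12)*0) = ((12/5)*(-2) + 397)*((4 + 12)*0) = (-24/5 + 397)*(16*0) = (1961/5)*0 = 0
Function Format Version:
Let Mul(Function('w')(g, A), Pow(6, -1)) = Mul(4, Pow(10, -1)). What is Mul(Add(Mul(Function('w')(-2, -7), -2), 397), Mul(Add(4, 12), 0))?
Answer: 0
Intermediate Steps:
Function('w')(g, A) = Rational(12, 5) (Function('w')(g, A) = Mul(6, Mul(4, Pow(10, -1))) = Mul(6, Mul(4, Rational(1, 10))) = Mul(6, Rational(2, 5)) = Rational(12, 5))
Mul(Add(Mul(Function('w')(-2, -7), -2), 397), Mul(Add(4, 12), 0)) = Mul(Add(Mul(Rational(12, 5), -2), 397), Mul(Add(4, 12), 0)) = Mul(Add(Rational(-24, 5), 397), Mul(16, 0)) = Mul(Rational(1961, 5), 0) = 0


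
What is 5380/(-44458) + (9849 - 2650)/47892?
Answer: 31197091/1064591268 ≈ 0.029304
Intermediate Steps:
5380/(-44458) + (9849 - 2650)/47892 = 5380*(-1/44458) + 7199*(1/47892) = -2690/22229 + 7199/47892 = 31197091/1064591268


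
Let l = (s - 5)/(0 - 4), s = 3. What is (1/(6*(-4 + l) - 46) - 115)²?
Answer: 59382436/4489 ≈ 13228.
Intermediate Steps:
l = ½ (l = (3 - 5)/(0 - 4) = -2/(-4) = -2*(-¼) = ½ ≈ 0.50000)
(1/(6*(-4 + l) - 46) - 115)² = (1/(6*(-4 + ½) - 46) - 115)² = (1/(6*(-7/2) - 46) - 115)² = (1/(-21 - 46) - 115)² = (1/(-67) - 115)² = (-1/67 - 115)² = (-7706/67)² = 59382436/4489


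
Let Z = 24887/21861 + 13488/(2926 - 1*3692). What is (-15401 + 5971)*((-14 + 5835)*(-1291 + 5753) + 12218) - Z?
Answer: -2051690761556397937/8372763 ≈ -2.4504e+11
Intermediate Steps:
Z = -137898863/8372763 (Z = 24887*(1/21861) + 13488/(2926 - 3692) = 24887/21861 + 13488/(-766) = 24887/21861 + 13488*(-1/766) = 24887/21861 - 6744/383 = -137898863/8372763 ≈ -16.470)
(-15401 + 5971)*((-14 + 5835)*(-1291 + 5753) + 12218) - Z = (-15401 + 5971)*((-14 + 5835)*(-1291 + 5753) + 12218) - 1*(-137898863/8372763) = -9430*(5821*4462 + 12218) + 137898863/8372763 = -9430*(25973302 + 12218) + 137898863/8372763 = -9430*25985520 + 137898863/8372763 = -245043453600 + 137898863/8372763 = -2051690761556397937/8372763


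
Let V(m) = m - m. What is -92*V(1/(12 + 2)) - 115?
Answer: -115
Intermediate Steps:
V(m) = 0
-92*V(1/(12 + 2)) - 115 = -92*0 - 115 = 0 - 115 = -115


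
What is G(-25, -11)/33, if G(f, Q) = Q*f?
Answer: 25/3 ≈ 8.3333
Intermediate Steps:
G(-25, -11)/33 = -11*(-25)/33 = 275*(1/33) = 25/3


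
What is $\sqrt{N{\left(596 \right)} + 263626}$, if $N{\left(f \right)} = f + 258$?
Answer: $4 \sqrt{16530} \approx 514.28$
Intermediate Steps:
$N{\left(f \right)} = 258 + f$
$\sqrt{N{\left(596 \right)} + 263626} = \sqrt{\left(258 + 596\right) + 263626} = \sqrt{854 + 263626} = \sqrt{264480} = 4 \sqrt{16530}$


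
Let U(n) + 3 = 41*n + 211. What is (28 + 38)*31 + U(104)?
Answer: 6518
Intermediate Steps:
U(n) = 208 + 41*n (U(n) = -3 + (41*n + 211) = -3 + (211 + 41*n) = 208 + 41*n)
(28 + 38)*31 + U(104) = (28 + 38)*31 + (208 + 41*104) = 66*31 + (208 + 4264) = 2046 + 4472 = 6518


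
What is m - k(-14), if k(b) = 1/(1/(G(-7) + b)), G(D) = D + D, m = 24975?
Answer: 25003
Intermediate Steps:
G(D) = 2*D
k(b) = -14 + b (k(b) = 1/(1/(2*(-7) + b)) = 1/(1/(-14 + b)) = -14 + b)
m - k(-14) = 24975 - (-14 - 14) = 24975 - 1*(-28) = 24975 + 28 = 25003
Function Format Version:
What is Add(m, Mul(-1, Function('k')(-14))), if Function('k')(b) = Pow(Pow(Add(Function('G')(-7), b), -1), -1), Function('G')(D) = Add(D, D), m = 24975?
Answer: 25003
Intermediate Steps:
Function('G')(D) = Mul(2, D)
Function('k')(b) = Add(-14, b) (Function('k')(b) = Pow(Pow(Add(Mul(2, -7), b), -1), -1) = Pow(Pow(Add(-14, b), -1), -1) = Add(-14, b))
Add(m, Mul(-1, Function('k')(-14))) = Add(24975, Mul(-1, Add(-14, -14))) = Add(24975, Mul(-1, -28)) = Add(24975, 28) = 25003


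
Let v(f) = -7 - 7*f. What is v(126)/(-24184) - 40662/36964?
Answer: -237627203/223484344 ≈ -1.0633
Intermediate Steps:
v(126)/(-24184) - 40662/36964 = (-7 - 7*126)/(-24184) - 40662/36964 = (-7 - 882)*(-1/24184) - 40662*1/36964 = -889*(-1/24184) - 20331/18482 = 889/24184 - 20331/18482 = -237627203/223484344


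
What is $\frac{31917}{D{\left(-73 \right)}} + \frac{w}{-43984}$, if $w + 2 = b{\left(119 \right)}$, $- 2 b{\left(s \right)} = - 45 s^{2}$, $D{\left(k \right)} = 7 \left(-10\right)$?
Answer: $- \frac{1426140763}{3078880} \approx -463.2$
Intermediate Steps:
$D{\left(k \right)} = -70$
$b{\left(s \right)} = \frac{45 s^{2}}{2}$ ($b{\left(s \right)} = - \frac{\left(-45\right) s^{2}}{2} = \frac{45 s^{2}}{2}$)
$w = \frac{637241}{2}$ ($w = -2 + \frac{45 \cdot 119^{2}}{2} = -2 + \frac{45}{2} \cdot 14161 = -2 + \frac{637245}{2} = \frac{637241}{2} \approx 3.1862 \cdot 10^{5}$)
$\frac{31917}{D{\left(-73 \right)}} + \frac{w}{-43984} = \frac{31917}{-70} + \frac{637241}{2 \left(-43984\right)} = 31917 \left(- \frac{1}{70}\right) + \frac{637241}{2} \left(- \frac{1}{43984}\right) = - \frac{31917}{70} - \frac{637241}{87968} = - \frac{1426140763}{3078880}$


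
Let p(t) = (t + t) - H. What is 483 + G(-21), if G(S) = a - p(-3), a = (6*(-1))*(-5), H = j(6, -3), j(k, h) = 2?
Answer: 521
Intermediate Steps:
H = 2
p(t) = -2 + 2*t (p(t) = (t + t) - 1*2 = 2*t - 2 = -2 + 2*t)
a = 30 (a = -6*(-5) = 30)
G(S) = 38 (G(S) = 30 - (-2 + 2*(-3)) = 30 - (-2 - 6) = 30 - 1*(-8) = 30 + 8 = 38)
483 + G(-21) = 483 + 38 = 521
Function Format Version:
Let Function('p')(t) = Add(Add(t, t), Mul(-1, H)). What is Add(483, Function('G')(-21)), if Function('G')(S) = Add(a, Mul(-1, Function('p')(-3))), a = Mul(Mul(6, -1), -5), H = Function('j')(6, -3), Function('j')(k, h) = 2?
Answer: 521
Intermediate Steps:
H = 2
Function('p')(t) = Add(-2, Mul(2, t)) (Function('p')(t) = Add(Add(t, t), Mul(-1, 2)) = Add(Mul(2, t), -2) = Add(-2, Mul(2, t)))
a = 30 (a = Mul(-6, -5) = 30)
Function('G')(S) = 38 (Function('G')(S) = Add(30, Mul(-1, Add(-2, Mul(2, -3)))) = Add(30, Mul(-1, Add(-2, -6))) = Add(30, Mul(-1, -8)) = Add(30, 8) = 38)
Add(483, Function('G')(-21)) = Add(483, 38) = 521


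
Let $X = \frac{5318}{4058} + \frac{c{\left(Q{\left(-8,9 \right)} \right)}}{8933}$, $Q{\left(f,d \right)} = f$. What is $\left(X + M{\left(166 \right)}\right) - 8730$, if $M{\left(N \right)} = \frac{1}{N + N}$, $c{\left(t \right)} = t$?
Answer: $- \frac{52525041525283}{6017518924} \approx -8728.7$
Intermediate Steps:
$X = \frac{23736615}{18125057}$ ($X = \frac{5318}{4058} - \frac{8}{8933} = 5318 \cdot \frac{1}{4058} - \frac{8}{8933} = \frac{2659}{2029} - \frac{8}{8933} = \frac{23736615}{18125057} \approx 1.3096$)
$M{\left(N \right)} = \frac{1}{2 N}$
$\left(X + M{\left(166 \right)}\right) - 8730 = \left(\frac{23736615}{18125057} + \frac{1}{2 \cdot 166}\right) - 8730 = \left(\frac{23736615}{18125057} + \frac{1}{2} \cdot \frac{1}{166}\right) - 8730 = \left(\frac{23736615}{18125057} + \frac{1}{332}\right) - 8730 = \frac{7898681237}{6017518924} - 8730 = - \frac{52525041525283}{6017518924}$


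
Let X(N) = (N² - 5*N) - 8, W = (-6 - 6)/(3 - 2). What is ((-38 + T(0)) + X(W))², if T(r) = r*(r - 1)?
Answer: 24964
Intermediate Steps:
W = -12 (W = -12/1 = -12*1 = -12)
T(r) = r*(-1 + r)
X(N) = -8 + N² - 5*N
((-38 + T(0)) + X(W))² = ((-38 + 0*(-1 + 0)) + (-8 + (-12)² - 5*(-12)))² = ((-38 + 0*(-1)) + (-8 + 144 + 60))² = ((-38 + 0) + 196)² = (-38 + 196)² = 158² = 24964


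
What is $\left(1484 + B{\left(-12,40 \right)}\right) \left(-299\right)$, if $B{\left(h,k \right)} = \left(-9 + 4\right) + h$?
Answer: $-438633$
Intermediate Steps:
$B{\left(h,k \right)} = -5 + h$
$\left(1484 + B{\left(-12,40 \right)}\right) \left(-299\right) = \left(1484 - 17\right) \left(-299\right) = 1467 \left(-299\right) = -438633$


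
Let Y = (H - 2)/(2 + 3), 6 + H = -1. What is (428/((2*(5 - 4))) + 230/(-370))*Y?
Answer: -14211/37 ≈ -384.08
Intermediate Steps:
H = -7 (H = -6 - 1 = -7)
Y = -9/5 (Y = (-7 - 2)/(2 + 3) = -9/5 ≈ -1.8000)
(428/((2*(5 - 4))) + 230/(-370))*Y = (428/((2*(5 - 4))) + 230/(-370))*(-9/5) = (428/((2*1)) + 230*(-1/370))*(-9/5) = (428/2 - 23/37)*(-9/5) = (428*(½) - 23/37)*(-9/5) = (214 - 23/37)*(-9/5) = (7895/37)*(-9/5) = -14211/37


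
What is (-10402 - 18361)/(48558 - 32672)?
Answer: -28763/15886 ≈ -1.8106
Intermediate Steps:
(-10402 - 18361)/(48558 - 32672) = -28763/15886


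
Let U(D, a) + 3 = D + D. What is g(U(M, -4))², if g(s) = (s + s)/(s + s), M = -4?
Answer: 1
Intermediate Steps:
U(D, a) = -3 + 2*D (U(D, a) = -3 + (D + D) = -3 + 2*D)
g(s) = 1 (g(s) = (2*s)/((2*s)) = (2*s)*(1/(2*s)) = 1)
g(U(M, -4))² = 1² = 1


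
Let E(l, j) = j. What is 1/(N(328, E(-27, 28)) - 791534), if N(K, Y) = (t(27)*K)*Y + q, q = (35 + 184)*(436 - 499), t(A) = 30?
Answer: -1/529811 ≈ -1.8875e-6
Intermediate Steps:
q = -13797 (q = 219*(-63) = -13797)
N(K, Y) = -13797 + 30*K*Y (N(K, Y) = (30*K)*Y - 13797 = 30*K*Y - 13797 = -13797 + 30*K*Y)
1/(N(328, E(-27, 28)) - 791534) = 1/((-13797 + 30*328*28) - 791534) = 1/((-13797 + 275520) - 791534) = 1/(261723 - 791534) = 1/(-529811) = -1/529811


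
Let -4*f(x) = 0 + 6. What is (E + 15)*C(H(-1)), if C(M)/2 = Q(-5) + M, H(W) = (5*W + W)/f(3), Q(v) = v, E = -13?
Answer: -4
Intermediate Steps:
f(x) = -3/2 (f(x) = -(0 + 6)/4 = -1/4*6 = -3/2)
H(W) = -4*W (H(W) = (5*W + W)/(-3/2) = (6*W)*(-2/3) = -4*W)
C(M) = -10 + 2*M (C(M) = 2*(-5 + M) = -10 + 2*M)
(E + 15)*C(H(-1)) = (-13 + 15)*(-10 + 2*(-4*(-1))) = 2*(-10 + 2*4) = 2*(-10 + 8) = 2*(-2) = -4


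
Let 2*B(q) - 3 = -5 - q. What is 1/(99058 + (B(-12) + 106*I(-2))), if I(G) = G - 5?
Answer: 1/98321 ≈ 1.0171e-5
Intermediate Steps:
B(q) = -1 - q/2 (B(q) = 3/2 + (-5 - q)/2 = 3/2 + (-5/2 - q/2) = -1 - q/2)
I(G) = -5 + G
1/(99058 + (B(-12) + 106*I(-2))) = 1/(99058 + ((-1 - ½*(-12)) + 106*(-5 - 2))) = 1/(99058 + ((-1 + 6) + 106*(-7))) = 1/(99058 + (5 - 742)) = 1/(99058 - 737) = 1/98321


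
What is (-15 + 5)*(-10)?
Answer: 100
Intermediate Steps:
(-15 + 5)*(-10) = -10*(-10) = 100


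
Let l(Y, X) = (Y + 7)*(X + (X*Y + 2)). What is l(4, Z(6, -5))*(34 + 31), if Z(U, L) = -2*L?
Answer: 37180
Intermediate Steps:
l(Y, X) = (7 + Y)*(2 + X + X*Y) (l(Y, X) = (7 + Y)*(X + (2 + X*Y)) = (7 + Y)*(2 + X + X*Y))
l(4, Z(6, -5))*(34 + 31) = (14 + 2*4 + 7*(-2*(-5)) - 2*(-5)*4² + 8*(-2*(-5))*4)*(34 + 31) = (14 + 8 + 7*10 + 10*16 + 8*10*4)*65 = (14 + 8 + 70 + 160 + 320)*65 = 572*65 = 37180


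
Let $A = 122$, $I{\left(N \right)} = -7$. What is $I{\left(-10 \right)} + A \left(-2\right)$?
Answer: $-251$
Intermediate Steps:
$I{\left(-10 \right)} + A \left(-2\right) = -7 + 122 \left(-2\right) = -7 - 244 = -251$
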